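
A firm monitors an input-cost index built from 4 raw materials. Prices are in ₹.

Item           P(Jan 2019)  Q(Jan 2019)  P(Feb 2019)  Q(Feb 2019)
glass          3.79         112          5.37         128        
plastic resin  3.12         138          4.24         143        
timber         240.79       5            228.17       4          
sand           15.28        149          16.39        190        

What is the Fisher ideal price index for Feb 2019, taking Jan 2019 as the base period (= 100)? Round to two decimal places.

Laspeyres component (base-period weights):
ΣP(Feb 2019)Q(Jan 2019) = 5.37×112 + 4.24×138 + 228.17×5 + 16.39×149 = 601.44 + 585.12 + 1140.85 + 2442.11 = 4769.52
ΣP(Jan 2019)Q(Jan 2019) = 3.79×112 + 3.12×138 + 240.79×5 + 15.28×149 = 424.48 + 430.56 + 1203.95 + 2276.72 = 4335.71
L = 4769.52 / 4335.71 × 100 = 110.0055
Paasche component (current-period weights):
ΣP(Feb 2019)Q(Feb 2019) = 5.37×128 + 4.24×143 + 228.17×4 + 16.39×190 = 687.36 + 606.32 + 912.68 + 3114.1 = 5320.46
ΣP(Jan 2019)Q(Feb 2019) = 3.79×128 + 3.12×143 + 240.79×4 + 15.28×190 = 485.12 + 446.16 + 963.16 + 2903.2 = 4797.64
P = 5320.46 / 4797.64 × 100 = 110.8974
Fisher = √(L × P) = √(110.0055 × 110.8974) = 110.4506

110.45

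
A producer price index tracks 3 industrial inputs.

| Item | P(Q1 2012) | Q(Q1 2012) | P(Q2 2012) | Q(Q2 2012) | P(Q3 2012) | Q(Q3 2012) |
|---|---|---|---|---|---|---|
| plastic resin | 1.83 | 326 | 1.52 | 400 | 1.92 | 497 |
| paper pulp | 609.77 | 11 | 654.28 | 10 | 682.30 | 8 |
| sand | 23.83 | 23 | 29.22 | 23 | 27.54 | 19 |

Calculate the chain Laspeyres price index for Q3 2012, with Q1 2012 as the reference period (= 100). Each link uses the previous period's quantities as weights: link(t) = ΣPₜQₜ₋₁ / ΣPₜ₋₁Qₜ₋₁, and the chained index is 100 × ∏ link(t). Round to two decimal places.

112.00

Link Q1 2012→Q2 2012:
ΣP(Q2 2012)Q(Q1 2012) = 1.52×326 + 654.28×11 + 29.22×23 = 495.52 + 7197.08 + 672.06 = 8364.66
ΣP(Q1 2012)Q(Q1 2012) = 1.83×326 + 609.77×11 + 23.83×23 = 596.58 + 6707.47 + 548.09 = 7852.14
link = 8364.66/7852.14 = 1.065271
Link Q2 2012→Q3 2012:
ΣP(Q3 2012)Q(Q2 2012) = 1.92×400 + 682.30×10 + 27.54×23 = 768 + 6823 + 633.42 = 8224.42
ΣP(Q2 2012)Q(Q2 2012) = 1.52×400 + 654.28×10 + 29.22×23 = 608 + 6542.8 + 672.06 = 7822.86
link = 8224.42/7822.86 = 1.051332
Chained index = 100 × 1.065271 × 1.051332 = 111.9953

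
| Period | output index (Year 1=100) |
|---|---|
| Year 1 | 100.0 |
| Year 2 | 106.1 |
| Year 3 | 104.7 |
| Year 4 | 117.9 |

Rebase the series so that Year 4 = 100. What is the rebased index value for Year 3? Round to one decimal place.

88.8

Rebased(Year 3) = 104.7 / 117.9 × 100 = 88.8041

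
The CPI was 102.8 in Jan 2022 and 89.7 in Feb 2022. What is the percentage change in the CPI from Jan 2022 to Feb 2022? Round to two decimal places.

Change = (89.7 − 102.8) / 102.8 × 100
       = -13.1 / 102.8 × 100 = -12.7432%

-12.74%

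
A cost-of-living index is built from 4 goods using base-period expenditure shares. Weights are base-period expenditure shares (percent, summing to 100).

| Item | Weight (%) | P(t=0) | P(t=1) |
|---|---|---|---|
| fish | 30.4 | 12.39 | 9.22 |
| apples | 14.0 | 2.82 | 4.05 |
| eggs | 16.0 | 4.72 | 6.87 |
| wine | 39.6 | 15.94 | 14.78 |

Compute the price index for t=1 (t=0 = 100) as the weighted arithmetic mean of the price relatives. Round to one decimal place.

fish: 30.4 × (9.22/12.39) = 30.4 × 0.744149 = 22.6221
apples: 14.0 × (4.05/2.82) = 14.0 × 1.436170 = 20.1064
eggs: 16.0 × (6.87/4.72) = 16.0 × 1.455508 = 23.2881
wine: 39.6 × (14.78/15.94) = 39.6 × 0.927227 = 36.7182
Index = Σ wᵢ·(p₁ᵢ/p₀ᵢ) = 22.6221 + 20.1064 + 23.2881 + 36.7182 = 102.7348

102.7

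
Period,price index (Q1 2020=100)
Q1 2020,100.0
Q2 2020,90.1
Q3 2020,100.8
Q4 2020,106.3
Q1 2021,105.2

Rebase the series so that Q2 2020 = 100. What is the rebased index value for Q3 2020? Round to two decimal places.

111.88

Rebased(Q3 2020) = 100.8 / 90.1 × 100 = 111.8757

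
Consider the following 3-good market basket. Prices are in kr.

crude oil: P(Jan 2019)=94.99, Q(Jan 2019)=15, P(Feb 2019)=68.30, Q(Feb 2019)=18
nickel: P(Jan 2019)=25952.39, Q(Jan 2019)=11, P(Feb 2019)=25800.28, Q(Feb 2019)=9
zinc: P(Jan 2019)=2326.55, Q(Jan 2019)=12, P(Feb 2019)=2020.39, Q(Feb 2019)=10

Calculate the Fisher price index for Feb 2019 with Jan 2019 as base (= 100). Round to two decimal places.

98.14

Laspeyres component (base-period weights):
ΣP(Feb 2019)Q(Jan 2019) = 68.30×15 + 25800.28×11 + 2020.39×12 = 1024.5 + 283803.08 + 24244.68 = 309072.26
ΣP(Jan 2019)Q(Jan 2019) = 94.99×15 + 25952.39×11 + 2326.55×12 = 1424.85 + 285476.29 + 27918.6 = 314819.74
L = 309072.26 / 314819.74 × 100 = 98.1744
Paasche component (current-period weights):
ΣP(Feb 2019)Q(Feb 2019) = 68.30×18 + 25800.28×9 + 2020.39×10 = 1229.4 + 232202.52 + 20203.9 = 253635.82
ΣP(Jan 2019)Q(Feb 2019) = 94.99×18 + 25952.39×9 + 2326.55×10 = 1709.82 + 233571.51 + 23265.5 = 258546.83
P = 253635.82 / 258546.83 × 100 = 98.1005
Fisher = √(L × P) = √(98.1744 × 98.1005) = 98.1374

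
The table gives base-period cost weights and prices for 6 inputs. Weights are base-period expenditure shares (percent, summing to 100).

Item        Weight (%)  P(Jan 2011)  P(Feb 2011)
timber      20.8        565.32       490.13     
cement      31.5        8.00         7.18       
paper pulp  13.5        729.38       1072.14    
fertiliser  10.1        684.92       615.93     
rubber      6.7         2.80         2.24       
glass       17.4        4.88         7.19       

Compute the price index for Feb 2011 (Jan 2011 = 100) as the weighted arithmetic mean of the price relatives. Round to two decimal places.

timber: 20.8 × (490.13/565.32) = 20.8 × 0.866996 = 18.0335
cement: 31.5 × (7.18/8.00) = 31.5 × 0.897500 = 28.2712
paper pulp: 13.5 × (1072.14/729.38) = 13.5 × 1.469933 = 19.8441
fertiliser: 10.1 × (615.93/684.92) = 10.1 × 0.899273 = 9.0827
rubber: 6.7 × (2.24/2.80) = 6.7 × 0.800000 = 5.3600
glass: 17.4 × (7.19/4.88) = 17.4 × 1.473361 = 25.6365
Index = Σ wᵢ·(p₁ᵢ/p₀ᵢ) = 18.0335 + 28.2712 + 19.8441 + 9.0827 + 5.3600 + 25.6365 = 106.2280

106.23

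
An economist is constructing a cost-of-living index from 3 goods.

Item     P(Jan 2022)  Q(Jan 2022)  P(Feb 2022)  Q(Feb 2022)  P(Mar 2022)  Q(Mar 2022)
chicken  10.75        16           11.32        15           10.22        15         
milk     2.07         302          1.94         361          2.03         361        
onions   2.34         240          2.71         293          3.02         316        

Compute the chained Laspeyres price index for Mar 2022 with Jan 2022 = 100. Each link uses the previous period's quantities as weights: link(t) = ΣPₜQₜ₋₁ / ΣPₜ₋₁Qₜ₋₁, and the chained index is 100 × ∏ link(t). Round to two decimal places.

Link Jan 2022→Feb 2022:
ΣP(Feb 2022)Q(Jan 2022) = 11.32×16 + 1.94×302 + 2.71×240 = 181.12 + 585.88 + 650.4 = 1417.4
ΣP(Jan 2022)Q(Jan 2022) = 10.75×16 + 2.07×302 + 2.34×240 = 172 + 625.14 + 561.6 = 1358.74
link = 1417.4/1358.74 = 1.043172
Link Feb 2022→Mar 2022:
ΣP(Mar 2022)Q(Feb 2022) = 10.22×15 + 2.03×361 + 3.02×293 = 153.3 + 732.83 + 884.86 = 1770.99
ΣP(Feb 2022)Q(Feb 2022) = 11.32×15 + 1.94×361 + 2.71×293 = 169.8 + 700.34 + 794.03 = 1664.17
link = 1770.99/1664.17 = 1.064188
Chained index = 100 × 1.043172 × 1.064188 = 111.0132

111.01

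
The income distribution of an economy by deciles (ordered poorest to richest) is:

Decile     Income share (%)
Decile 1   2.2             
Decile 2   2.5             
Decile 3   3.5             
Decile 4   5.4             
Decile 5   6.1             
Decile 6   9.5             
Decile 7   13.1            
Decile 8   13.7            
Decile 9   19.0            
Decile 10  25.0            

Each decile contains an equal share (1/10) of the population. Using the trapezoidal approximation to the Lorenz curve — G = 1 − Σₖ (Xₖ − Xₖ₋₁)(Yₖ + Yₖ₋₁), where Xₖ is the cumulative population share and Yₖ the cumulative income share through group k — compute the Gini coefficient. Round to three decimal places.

0.398

Cumulative income shares Yₖ: 0.0220, 0.0470, 0.0820, 0.1360, 0.1970, 0.2920, 0.4230, 0.5600, 0.7500, 1.0000
Σ (Xₖ−Xₖ₋₁)(Yₖ+Yₖ₋₁) = (1/10)(0.0220+0.0000) + (1/10)(0.0470+0.0220) + (1/10)(0.0820+0.0470) + (1/10)(0.1360+0.0820) + (1/10)(0.1970+0.1360) + (1/10)(0.2920+0.1970) + (1/10)(0.4230+0.2920) + (1/10)(0.5600+0.4230) + (1/10)(0.7500+0.5600) + (1/10)(1.0000+0.7500)
  = 0.0022 + 0.0069 + 0.0129 + 0.0218 + 0.0333 + 0.0489 + 0.0715 + 0.0983 + 0.1310 + 0.1750 = 0.6018
G = 1 − 0.6018 = 0.3982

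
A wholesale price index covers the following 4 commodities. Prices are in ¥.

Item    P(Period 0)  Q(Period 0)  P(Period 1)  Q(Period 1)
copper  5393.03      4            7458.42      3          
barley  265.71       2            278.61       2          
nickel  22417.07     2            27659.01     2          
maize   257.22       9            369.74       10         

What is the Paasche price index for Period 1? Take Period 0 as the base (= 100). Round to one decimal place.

Paasche price index uses current-period quantities as weights.
ΣP(Period 1)·Q(Period 1) = 7458.42×3 + 278.61×2 + 27659.01×2 + 369.74×10 = 22375.26 + 557.22 + 55318.02 + 3697.4 = 81947.9
ΣP(Period 0)·Q(Period 1) = 5393.03×3 + 265.71×2 + 22417.07×2 + 257.22×10 = 16179.09 + 531.42 + 44834.14 + 2572.2 = 64116.85
Index = 81947.9 / 64116.85 × 100 = 127.8102

127.8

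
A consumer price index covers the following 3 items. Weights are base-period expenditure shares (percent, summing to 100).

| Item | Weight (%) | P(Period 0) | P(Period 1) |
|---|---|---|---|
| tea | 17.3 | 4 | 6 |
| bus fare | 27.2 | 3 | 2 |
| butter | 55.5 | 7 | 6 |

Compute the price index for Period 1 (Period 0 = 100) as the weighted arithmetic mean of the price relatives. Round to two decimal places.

91.65

tea: 17.3 × (6/4) = 17.3 × 1.500000 = 25.9500
bus fare: 27.2 × (2/3) = 27.2 × 0.666667 = 18.1333
butter: 55.5 × (6/7) = 55.5 × 0.857143 = 47.5714
Index = Σ wᵢ·(p₁ᵢ/p₀ᵢ) = 25.9500 + 18.1333 + 47.5714 = 91.6548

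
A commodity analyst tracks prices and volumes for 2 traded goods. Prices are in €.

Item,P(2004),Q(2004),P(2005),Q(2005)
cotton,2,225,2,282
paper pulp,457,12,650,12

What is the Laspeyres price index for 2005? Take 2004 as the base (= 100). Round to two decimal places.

Laspeyres price index uses base-period quantities as weights.
ΣP(2005)·Q(2004) = 2×225 + 650×12 = 450 + 7800 = 8250
ΣP(2004)·Q(2004) = 2×225 + 457×12 = 450 + 5484 = 5934
Index = 8250 / 5934 × 100 = 139.0293

139.03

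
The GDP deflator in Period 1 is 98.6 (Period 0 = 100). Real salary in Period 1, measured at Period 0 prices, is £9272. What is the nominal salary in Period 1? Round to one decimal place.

Nominal = Real × (Index/100) = 9272 × (98.6/100)
        = 9272 × 0.986 = 9142.1920

9142.2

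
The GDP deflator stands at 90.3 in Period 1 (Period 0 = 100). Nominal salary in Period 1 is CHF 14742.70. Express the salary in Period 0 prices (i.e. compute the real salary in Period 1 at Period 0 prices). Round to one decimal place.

16326.4

Real = Nominal ÷ (Index/100) = 14742.70 ÷ (90.3/100)
     = 14742.70 ÷ 0.903 = 16326.3566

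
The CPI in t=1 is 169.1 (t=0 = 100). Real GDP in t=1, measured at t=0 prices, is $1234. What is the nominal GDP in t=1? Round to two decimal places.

Nominal = Real × (Index/100) = 1234 × (169.1/100)
        = 1234 × 1.691 = 2086.6940

2086.69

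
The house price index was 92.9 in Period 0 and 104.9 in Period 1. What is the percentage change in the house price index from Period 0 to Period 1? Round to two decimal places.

Change = (104.9 − 92.9) / 92.9 × 100
       = 12.0 / 92.9 × 100 = 12.9171%

12.92%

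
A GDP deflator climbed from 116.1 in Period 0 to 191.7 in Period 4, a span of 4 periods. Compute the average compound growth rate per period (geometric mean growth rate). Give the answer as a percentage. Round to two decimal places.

Growth factor = (191.7/116.1)^(1/4) = (1.651163)^(1/4) = 1.133568
Growth rate = 1.133568 − 1 = 0.133568 = 13.3568%

13.36%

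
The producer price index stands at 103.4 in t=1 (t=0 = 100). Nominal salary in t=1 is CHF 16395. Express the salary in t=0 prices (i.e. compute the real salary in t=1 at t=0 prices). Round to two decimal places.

15855.90

Real = Nominal ÷ (Index/100) = 16395 ÷ (103.4/100)
     = 16395 ÷ 1.034 = 15855.8994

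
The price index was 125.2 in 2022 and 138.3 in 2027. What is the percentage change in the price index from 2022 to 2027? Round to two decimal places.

10.46%

Change = (138.3 − 125.2) / 125.2 × 100
       = 13.1 / 125.2 × 100 = 10.4633%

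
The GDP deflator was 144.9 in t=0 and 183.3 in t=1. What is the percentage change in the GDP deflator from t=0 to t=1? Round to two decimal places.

26.50%

Change = (183.3 − 144.9) / 144.9 × 100
       = 38.4 / 144.9 × 100 = 26.5010%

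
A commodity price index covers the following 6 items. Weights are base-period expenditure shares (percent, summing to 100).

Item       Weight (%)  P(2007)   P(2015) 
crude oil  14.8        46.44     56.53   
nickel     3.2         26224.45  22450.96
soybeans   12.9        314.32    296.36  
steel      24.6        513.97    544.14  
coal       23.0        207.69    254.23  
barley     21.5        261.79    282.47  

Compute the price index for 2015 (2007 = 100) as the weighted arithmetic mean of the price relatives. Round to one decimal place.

110.3

crude oil: 14.8 × (56.53/46.44) = 14.8 × 1.217270 = 18.0156
nickel: 3.2 × (22450.96/26224.45) = 3.2 × 0.856108 = 2.7395
soybeans: 12.9 × (296.36/314.32) = 12.9 × 0.942861 = 12.1629
steel: 24.6 × (544.14/513.97) = 24.6 × 1.058700 = 26.0440
coal: 23.0 × (254.23/207.69) = 23.0 × 1.224084 = 28.1539
barley: 21.5 × (282.47/261.79) = 21.5 × 1.078995 = 23.1984
Index = Σ wᵢ·(p₁ᵢ/p₀ᵢ) = 18.0156 + 2.7395 + 12.1629 + 26.0440 + 28.1539 + 23.1984 = 110.3144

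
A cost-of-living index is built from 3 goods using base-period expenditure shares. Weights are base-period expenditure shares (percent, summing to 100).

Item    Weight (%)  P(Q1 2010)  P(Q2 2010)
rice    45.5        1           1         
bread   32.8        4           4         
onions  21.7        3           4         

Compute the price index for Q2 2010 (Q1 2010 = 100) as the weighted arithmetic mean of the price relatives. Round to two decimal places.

rice: 45.5 × (1/1) = 45.5 × 1.000000 = 45.5000
bread: 32.8 × (4/4) = 32.8 × 1.000000 = 32.8000
onions: 21.7 × (4/3) = 21.7 × 1.333333 = 28.9333
Index = Σ wᵢ·(p₁ᵢ/p₀ᵢ) = 45.5000 + 32.8000 + 28.9333 = 107.2333

107.23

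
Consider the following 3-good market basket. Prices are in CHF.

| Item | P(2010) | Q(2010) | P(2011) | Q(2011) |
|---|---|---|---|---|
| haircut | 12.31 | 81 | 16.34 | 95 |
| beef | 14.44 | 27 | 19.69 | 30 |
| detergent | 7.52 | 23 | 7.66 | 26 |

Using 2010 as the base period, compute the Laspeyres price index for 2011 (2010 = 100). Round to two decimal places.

Laspeyres price index uses base-period quantities as weights.
ΣP(2011)·Q(2010) = 16.34×81 + 19.69×27 + 7.66×23 = 1323.54 + 531.63 + 176.18 = 2031.35
ΣP(2010)·Q(2010) = 12.31×81 + 14.44×27 + 7.52×23 = 997.11 + 389.88 + 172.96 = 1559.95
Index = 2031.35 / 1559.95 × 100 = 130.2189

130.22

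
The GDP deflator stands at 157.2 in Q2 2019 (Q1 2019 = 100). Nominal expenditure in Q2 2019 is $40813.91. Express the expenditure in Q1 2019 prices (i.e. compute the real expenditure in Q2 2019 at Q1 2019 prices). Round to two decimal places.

Real = Nominal ÷ (Index/100) = 40813.91 ÷ (157.2/100)
     = 40813.91 ÷ 1.572 = 25963.0471

25963.05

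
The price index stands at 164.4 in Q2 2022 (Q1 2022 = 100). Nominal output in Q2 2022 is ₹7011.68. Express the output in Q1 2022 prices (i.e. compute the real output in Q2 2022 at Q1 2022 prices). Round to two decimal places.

Real = Nominal ÷ (Index/100) = 7011.68 ÷ (164.4/100)
     = 7011.68 ÷ 1.644 = 4265.0122

4265.01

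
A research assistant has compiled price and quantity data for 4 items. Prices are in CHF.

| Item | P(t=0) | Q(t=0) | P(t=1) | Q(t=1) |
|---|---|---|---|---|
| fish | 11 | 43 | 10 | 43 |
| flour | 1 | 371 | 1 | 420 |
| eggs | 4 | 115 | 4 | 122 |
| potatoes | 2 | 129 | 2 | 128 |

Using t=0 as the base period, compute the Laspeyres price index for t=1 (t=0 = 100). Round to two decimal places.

97.25

Laspeyres price index uses base-period quantities as weights.
ΣP(t=1)·Q(t=0) = 10×43 + 1×371 + 4×115 + 2×129 = 430 + 371 + 460 + 258 = 1519
ΣP(t=0)·Q(t=0) = 11×43 + 1×371 + 4×115 + 2×129 = 473 + 371 + 460 + 258 = 1562
Index = 1519 / 1562 × 100 = 97.2471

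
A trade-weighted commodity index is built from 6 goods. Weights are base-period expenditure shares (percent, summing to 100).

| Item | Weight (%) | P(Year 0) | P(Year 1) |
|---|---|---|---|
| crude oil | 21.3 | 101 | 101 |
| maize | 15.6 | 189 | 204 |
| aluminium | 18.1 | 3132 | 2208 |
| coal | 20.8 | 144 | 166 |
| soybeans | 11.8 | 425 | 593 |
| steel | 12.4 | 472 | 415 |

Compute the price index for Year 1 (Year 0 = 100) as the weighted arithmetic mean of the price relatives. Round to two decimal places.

crude oil: 21.3 × (101/101) = 21.3 × 1.000000 = 21.3000
maize: 15.6 × (204/189) = 15.6 × 1.079365 = 16.8381
aluminium: 18.1 × (2208/3132) = 18.1 × 0.704981 = 12.7602
coal: 20.8 × (166/144) = 20.8 × 1.152778 = 23.9778
soybeans: 11.8 × (593/425) = 11.8 × 1.395294 = 16.4645
steel: 12.4 × (415/472) = 12.4 × 0.879237 = 10.9025
Index = Σ wᵢ·(p₁ᵢ/p₀ᵢ) = 21.3000 + 16.8381 + 12.7602 + 23.9778 + 16.4645 + 10.9025 = 102.2430

102.24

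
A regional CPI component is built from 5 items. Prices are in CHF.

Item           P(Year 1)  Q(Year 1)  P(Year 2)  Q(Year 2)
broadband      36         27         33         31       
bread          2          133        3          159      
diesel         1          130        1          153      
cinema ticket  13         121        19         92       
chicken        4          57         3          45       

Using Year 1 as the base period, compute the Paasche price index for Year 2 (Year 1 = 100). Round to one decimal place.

Paasche price index uses current-period quantities as weights.
ΣP(Year 2)·Q(Year 2) = 33×31 + 3×159 + 1×153 + 19×92 + 3×45 = 1023 + 477 + 153 + 1748 + 135 = 3536
ΣP(Year 1)·Q(Year 2) = 36×31 + 2×159 + 1×153 + 13×92 + 4×45 = 1116 + 318 + 153 + 1196 + 180 = 2963
Index = 3536 / 2963 × 100 = 119.3385

119.3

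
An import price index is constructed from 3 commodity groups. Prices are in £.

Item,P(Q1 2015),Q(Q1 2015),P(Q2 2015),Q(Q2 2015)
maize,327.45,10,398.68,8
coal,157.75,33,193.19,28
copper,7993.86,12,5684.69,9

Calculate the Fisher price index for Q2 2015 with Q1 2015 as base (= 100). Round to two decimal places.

75.46

Laspeyres component (base-period weights):
ΣP(Q2 2015)Q(Q1 2015) = 398.68×10 + 193.19×33 + 5684.69×12 = 3986.8 + 6375.27 + 68216.28 = 78578.35
ΣP(Q1 2015)Q(Q1 2015) = 327.45×10 + 157.75×33 + 7993.86×12 = 3274.5 + 5205.75 + 95926.32 = 104406.57
L = 78578.35 / 104406.57 × 100 = 75.2619
Paasche component (current-period weights):
ΣP(Q2 2015)Q(Q2 2015) = 398.68×8 + 193.19×28 + 5684.69×9 = 3189.44 + 5409.32 + 51162.21 = 59760.97
ΣP(Q1 2015)Q(Q2 2015) = 327.45×8 + 157.75×28 + 7993.86×9 = 2619.6 + 4417 + 71944.74 = 78981.34
P = 59760.97 / 78981.34 × 100 = 75.6647
Fisher = √(L × P) = √(75.2619 × 75.6647) = 75.4630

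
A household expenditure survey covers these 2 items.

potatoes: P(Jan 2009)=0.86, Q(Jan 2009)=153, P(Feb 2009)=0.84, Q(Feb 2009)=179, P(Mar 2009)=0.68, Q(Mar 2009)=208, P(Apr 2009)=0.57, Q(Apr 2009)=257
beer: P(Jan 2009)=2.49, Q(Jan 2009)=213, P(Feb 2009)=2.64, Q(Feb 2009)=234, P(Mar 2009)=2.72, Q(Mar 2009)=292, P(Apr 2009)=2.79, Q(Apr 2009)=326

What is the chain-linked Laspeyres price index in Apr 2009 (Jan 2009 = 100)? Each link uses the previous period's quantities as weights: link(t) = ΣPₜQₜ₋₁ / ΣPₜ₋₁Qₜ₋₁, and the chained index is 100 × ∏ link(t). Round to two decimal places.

Link Jan 2009→Feb 2009:
ΣP(Feb 2009)Q(Jan 2009) = 0.84×153 + 2.64×213 = 128.52 + 562.32 = 690.84
ΣP(Jan 2009)Q(Jan 2009) = 0.86×153 + 2.49×213 = 131.58 + 530.37 = 661.95
link = 690.84/661.95 = 1.043644
Link Feb 2009→Mar 2009:
ΣP(Mar 2009)Q(Feb 2009) = 0.68×179 + 2.72×234 = 121.72 + 636.48 = 758.2
ΣP(Feb 2009)Q(Feb 2009) = 0.84×179 + 2.64×234 = 150.36 + 617.76 = 768.12
link = 758.2/768.12 = 0.987085
Link Mar 2009→Apr 2009:
ΣP(Apr 2009)Q(Mar 2009) = 0.57×208 + 2.79×292 = 118.56 + 814.68 = 933.24
ΣP(Mar 2009)Q(Mar 2009) = 0.68×208 + 2.72×292 = 141.44 + 794.24 = 935.68
link = 933.24/935.68 = 0.997392
Chained index = 100 × 1.043644 × 0.987085 × 0.997392 = 102.7479

102.75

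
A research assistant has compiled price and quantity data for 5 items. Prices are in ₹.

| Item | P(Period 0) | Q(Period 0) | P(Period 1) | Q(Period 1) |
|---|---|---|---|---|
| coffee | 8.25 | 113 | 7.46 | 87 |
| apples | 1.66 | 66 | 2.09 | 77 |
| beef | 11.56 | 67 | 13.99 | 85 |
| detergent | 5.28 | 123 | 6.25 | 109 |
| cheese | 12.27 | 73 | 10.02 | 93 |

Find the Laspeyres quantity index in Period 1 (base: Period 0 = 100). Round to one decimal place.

Laspeyres quantity index uses base-period prices as weights.
ΣP(Period 0)·Q(Period 1) = 8.25×87 + 1.66×77 + 11.56×85 + 5.28×109 + 12.27×93 = 717.75 + 127.82 + 982.6 + 575.52 + 1141.11 = 3544.8
ΣP(Period 0)·Q(Period 0) = 8.25×113 + 1.66×66 + 11.56×67 + 5.28×123 + 12.27×73 = 932.25 + 109.56 + 774.52 + 649.44 + 895.71 = 3361.48
Index = 3544.8 / 3361.48 × 100 = 105.4536

105.5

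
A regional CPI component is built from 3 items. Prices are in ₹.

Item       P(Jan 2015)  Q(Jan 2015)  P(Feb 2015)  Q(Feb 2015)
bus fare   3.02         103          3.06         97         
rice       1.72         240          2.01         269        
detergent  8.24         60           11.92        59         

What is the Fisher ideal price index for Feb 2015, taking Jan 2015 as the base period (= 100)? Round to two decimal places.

Laspeyres component (base-period weights):
ΣP(Feb 2015)Q(Jan 2015) = 3.06×103 + 2.01×240 + 11.92×60 = 315.18 + 482.4 + 715.2 = 1512.78
ΣP(Jan 2015)Q(Jan 2015) = 3.02×103 + 1.72×240 + 8.24×60 = 311.06 + 412.8 + 494.4 = 1218.26
L = 1512.78 / 1218.26 × 100 = 124.1755
Paasche component (current-period weights):
ΣP(Feb 2015)Q(Feb 2015) = 3.06×97 + 2.01×269 + 11.92×59 = 296.82 + 540.69 + 703.28 = 1540.79
ΣP(Jan 2015)Q(Feb 2015) = 3.02×97 + 1.72×269 + 8.24×59 = 292.94 + 462.68 + 486.16 = 1241.78
P = 1540.79 / 1241.78 × 100 = 124.0791
Fisher = √(L × P) = √(124.1755 × 124.0791) = 124.1273

124.13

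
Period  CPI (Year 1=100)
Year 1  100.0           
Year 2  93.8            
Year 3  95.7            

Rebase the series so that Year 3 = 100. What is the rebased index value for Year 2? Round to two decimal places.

98.01

Rebased(Year 2) = 93.8 / 95.7 × 100 = 98.0146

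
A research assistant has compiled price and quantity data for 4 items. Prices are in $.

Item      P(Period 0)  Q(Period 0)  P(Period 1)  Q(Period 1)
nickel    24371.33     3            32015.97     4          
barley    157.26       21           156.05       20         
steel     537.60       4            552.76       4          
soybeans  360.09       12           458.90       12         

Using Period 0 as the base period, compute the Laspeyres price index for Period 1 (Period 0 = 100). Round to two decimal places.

129.14

Laspeyres price index uses base-period quantities as weights.
ΣP(Period 1)·Q(Period 0) = 32015.97×3 + 156.05×21 + 552.76×4 + 458.90×12 = 96047.91 + 3277.05 + 2211.04 + 5506.8 = 107042.8
ΣP(Period 0)·Q(Period 0) = 24371.33×3 + 157.26×21 + 537.60×4 + 360.09×12 = 73113.99 + 3302.46 + 2150.4 + 4321.08 = 82887.93
Index = 107042.8 / 82887.93 × 100 = 129.1416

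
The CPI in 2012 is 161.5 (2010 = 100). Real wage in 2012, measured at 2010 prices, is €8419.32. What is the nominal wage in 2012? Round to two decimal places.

13597.20

Nominal = Real × (Index/100) = 8419.32 × (161.5/100)
        = 8419.32 × 1.615 = 13597.2018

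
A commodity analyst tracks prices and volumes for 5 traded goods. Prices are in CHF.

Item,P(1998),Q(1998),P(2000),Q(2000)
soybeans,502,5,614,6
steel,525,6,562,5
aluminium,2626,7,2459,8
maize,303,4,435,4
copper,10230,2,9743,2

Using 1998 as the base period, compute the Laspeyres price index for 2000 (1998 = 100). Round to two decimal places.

Laspeyres price index uses base-period quantities as weights.
ΣP(2000)·Q(1998) = 614×5 + 562×6 + 2459×7 + 435×4 + 9743×2 = 3070 + 3372 + 17213 + 1740 + 19486 = 44881
ΣP(1998)·Q(1998) = 502×5 + 525×6 + 2626×7 + 303×4 + 10230×2 = 2510 + 3150 + 18382 + 1212 + 20460 = 45714
Index = 44881 / 45714 × 100 = 98.1778

98.18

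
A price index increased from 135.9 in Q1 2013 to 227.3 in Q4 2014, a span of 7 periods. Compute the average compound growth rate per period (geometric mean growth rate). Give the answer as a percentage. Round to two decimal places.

Growth factor = (227.3/135.9)^(1/7) = (1.672553)^(1/7) = 1.076246
Growth rate = 1.076246 − 1 = 0.076246 = 7.6246%

7.62%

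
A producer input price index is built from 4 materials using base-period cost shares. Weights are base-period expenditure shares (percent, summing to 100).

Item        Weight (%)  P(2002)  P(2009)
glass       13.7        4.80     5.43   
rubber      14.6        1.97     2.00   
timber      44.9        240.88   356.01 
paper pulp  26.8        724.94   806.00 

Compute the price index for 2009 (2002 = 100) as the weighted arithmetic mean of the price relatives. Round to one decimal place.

126.5

glass: 13.7 × (5.43/4.80) = 13.7 × 1.131250 = 15.4981
rubber: 14.6 × (2.00/1.97) = 14.6 × 1.015228 = 14.8223
timber: 44.9 × (356.01/240.88) = 44.9 × 1.477956 = 66.3602
paper pulp: 26.8 × (806.00/724.94) = 26.8 × 1.111816 = 29.7967
Index = Σ wᵢ·(p₁ᵢ/p₀ᵢ) = 15.4981 + 14.8223 + 66.3602 + 29.7967 = 126.4773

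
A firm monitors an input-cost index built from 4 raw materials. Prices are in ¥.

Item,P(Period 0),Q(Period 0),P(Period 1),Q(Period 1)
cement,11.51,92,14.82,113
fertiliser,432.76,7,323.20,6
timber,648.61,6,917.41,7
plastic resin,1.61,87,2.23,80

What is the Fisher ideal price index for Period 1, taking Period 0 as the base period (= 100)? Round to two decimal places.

Laspeyres component (base-period weights):
ΣP(Period 1)Q(Period 0) = 14.82×92 + 323.20×7 + 917.41×6 + 2.23×87 = 1363.44 + 2262.4 + 5504.46 + 194.01 = 9324.31
ΣP(Period 0)Q(Period 0) = 11.51×92 + 432.76×7 + 648.61×6 + 1.61×87 = 1058.92 + 3029.32 + 3891.66 + 140.07 = 8119.97
L = 9324.31 / 8119.97 × 100 = 114.8318
Paasche component (current-period weights):
ΣP(Period 1)Q(Period 1) = 14.82×113 + 323.20×6 + 917.41×7 + 2.23×80 = 1674.66 + 1939.2 + 6421.87 + 178.4 = 10214.13
ΣP(Period 0)Q(Period 1) = 11.51×113 + 432.76×6 + 648.61×7 + 1.61×80 = 1300.63 + 2596.56 + 4540.27 + 128.8 = 8566.26
P = 10214.13 / 8566.26 × 100 = 119.2367
Fisher = √(L × P) = √(114.8318 × 119.2367) = 117.0136

117.01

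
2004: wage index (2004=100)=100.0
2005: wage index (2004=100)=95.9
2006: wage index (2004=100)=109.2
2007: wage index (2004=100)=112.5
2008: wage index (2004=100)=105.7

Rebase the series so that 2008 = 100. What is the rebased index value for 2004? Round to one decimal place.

Rebased(2004) = 100.0 / 105.7 × 100 = 94.6074

94.6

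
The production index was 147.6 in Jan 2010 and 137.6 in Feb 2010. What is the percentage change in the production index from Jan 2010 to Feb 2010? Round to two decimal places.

Change = (137.6 − 147.6) / 147.6 × 100
       = -10.0 / 147.6 × 100 = -6.7751%

-6.78%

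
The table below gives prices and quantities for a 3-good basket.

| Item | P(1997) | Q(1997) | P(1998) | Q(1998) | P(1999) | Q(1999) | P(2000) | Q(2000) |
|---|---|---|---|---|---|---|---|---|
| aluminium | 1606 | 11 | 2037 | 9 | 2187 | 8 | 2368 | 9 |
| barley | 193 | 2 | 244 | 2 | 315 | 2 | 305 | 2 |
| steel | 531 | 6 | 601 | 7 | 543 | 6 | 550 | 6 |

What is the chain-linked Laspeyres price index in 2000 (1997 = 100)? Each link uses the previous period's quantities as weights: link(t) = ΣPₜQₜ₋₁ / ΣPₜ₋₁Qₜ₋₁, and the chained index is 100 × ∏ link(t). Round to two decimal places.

139.65

Link 1997→1998:
ΣP(1998)Q(1997) = 2037×11 + 244×2 + 601×6 = 22407 + 488 + 3606 = 26501
ΣP(1997)Q(1997) = 1606×11 + 193×2 + 531×6 = 17666 + 386 + 3186 = 21238
link = 26501/21238 = 1.247811
Link 1998→1999:
ΣP(1999)Q(1998) = 2187×9 + 315×2 + 543×7 = 19683 + 630 + 3801 = 24114
ΣP(1998)Q(1998) = 2037×9 + 244×2 + 601×7 = 18333 + 488 + 4207 = 23028
link = 24114/23028 = 1.047160
Link 1999→2000:
ΣP(2000)Q(1999) = 2368×8 + 305×2 + 550×6 = 18944 + 610 + 3300 = 22854
ΣP(1999)Q(1999) = 2187×8 + 315×2 + 543×6 = 17496 + 630 + 3258 = 21384
link = 22854/21384 = 1.068743
Chained index = 100 × 1.247811 × 1.047160 × 1.068743 = 139.6481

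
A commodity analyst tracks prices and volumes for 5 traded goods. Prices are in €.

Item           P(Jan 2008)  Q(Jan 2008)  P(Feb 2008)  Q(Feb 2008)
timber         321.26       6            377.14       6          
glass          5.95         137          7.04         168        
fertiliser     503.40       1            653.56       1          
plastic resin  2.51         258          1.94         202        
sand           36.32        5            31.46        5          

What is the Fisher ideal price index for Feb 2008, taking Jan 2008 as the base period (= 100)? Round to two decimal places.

Laspeyres component (base-period weights):
ΣP(Feb 2008)Q(Jan 2008) = 377.14×6 + 7.04×137 + 653.56×1 + 1.94×258 + 31.46×5 = 2262.84 + 964.48 + 653.56 + 500.52 + 157.3 = 4538.7
ΣP(Jan 2008)Q(Jan 2008) = 321.26×6 + 5.95×137 + 503.40×1 + 2.51×258 + 36.32×5 = 1927.56 + 815.15 + 503.4 + 647.58 + 181.6 = 4075.29
L = 4538.7 / 4075.29 × 100 = 111.3712
Paasche component (current-period weights):
ΣP(Feb 2008)Q(Feb 2008) = 377.14×6 + 7.04×168 + 653.56×1 + 1.94×202 + 31.46×5 = 2262.84 + 1182.72 + 653.56 + 391.88 + 157.3 = 4648.3
ΣP(Jan 2008)Q(Feb 2008) = 321.26×6 + 5.95×168 + 503.40×1 + 2.51×202 + 36.32×5 = 1927.56 + 999.6 + 503.4 + 507.02 + 181.6 = 4119.18
P = 4648.3 / 4119.18 × 100 = 112.8453
Fisher = √(L × P) = √(111.3712 × 112.8453) = 112.1058

112.11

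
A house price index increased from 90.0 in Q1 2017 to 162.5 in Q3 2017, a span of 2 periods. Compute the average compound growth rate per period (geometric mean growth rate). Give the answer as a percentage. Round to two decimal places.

34.37%

Growth factor = (162.5/90.0)^(1/2) = (1.805556)^(1/2) = 1.343710
Growth rate = 1.343710 − 1 = 0.343710 = 34.3710%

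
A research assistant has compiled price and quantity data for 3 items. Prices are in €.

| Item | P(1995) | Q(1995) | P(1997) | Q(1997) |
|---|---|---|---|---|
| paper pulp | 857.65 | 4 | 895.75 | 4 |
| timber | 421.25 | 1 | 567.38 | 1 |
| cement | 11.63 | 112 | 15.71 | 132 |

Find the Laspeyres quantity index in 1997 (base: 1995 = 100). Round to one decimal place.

Laspeyres quantity index uses base-period prices as weights.
ΣP(1995)·Q(1997) = 857.65×4 + 421.25×1 + 11.63×132 = 3430.6 + 421.25 + 1535.16 = 5387.01
ΣP(1995)·Q(1995) = 857.65×4 + 421.25×1 + 11.63×112 = 3430.6 + 421.25 + 1302.56 = 5154.41
Index = 5387.01 / 5154.41 × 100 = 104.5126

104.5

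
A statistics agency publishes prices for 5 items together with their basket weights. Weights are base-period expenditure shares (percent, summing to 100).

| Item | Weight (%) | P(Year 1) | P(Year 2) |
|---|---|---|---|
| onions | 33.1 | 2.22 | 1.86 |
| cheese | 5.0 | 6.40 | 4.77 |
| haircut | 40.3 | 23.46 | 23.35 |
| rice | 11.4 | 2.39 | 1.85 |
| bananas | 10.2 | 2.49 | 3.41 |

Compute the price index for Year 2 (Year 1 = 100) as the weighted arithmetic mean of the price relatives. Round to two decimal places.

onions: 33.1 × (1.86/2.22) = 33.1 × 0.837838 = 27.7324
cheese: 5.0 × (4.77/6.40) = 5.0 × 0.745312 = 3.7266
haircut: 40.3 × (23.35/23.46) = 40.3 × 0.995311 = 40.1110
rice: 11.4 × (1.85/2.39) = 11.4 × 0.774059 = 8.8243
bananas: 10.2 × (3.41/2.49) = 10.2 × 1.369478 = 13.9687
Index = Σ wᵢ·(p₁ᵢ/p₀ᵢ) = 27.7324 + 3.7266 + 40.1110 + 8.8243 + 13.9687 = 94.3630

94.36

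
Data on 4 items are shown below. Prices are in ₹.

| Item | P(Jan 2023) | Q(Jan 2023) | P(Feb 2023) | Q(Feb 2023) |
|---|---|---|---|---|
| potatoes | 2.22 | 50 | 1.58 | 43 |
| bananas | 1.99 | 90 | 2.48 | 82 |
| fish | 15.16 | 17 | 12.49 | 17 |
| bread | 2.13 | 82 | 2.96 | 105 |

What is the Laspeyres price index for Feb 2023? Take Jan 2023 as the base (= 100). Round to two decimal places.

104.81

Laspeyres price index uses base-period quantities as weights.
ΣP(Feb 2023)·Q(Jan 2023) = 1.58×50 + 2.48×90 + 12.49×17 + 2.96×82 = 79 + 223.2 + 212.33 + 242.72 = 757.25
ΣP(Jan 2023)·Q(Jan 2023) = 2.22×50 + 1.99×90 + 15.16×17 + 2.13×82 = 111 + 179.1 + 257.72 + 174.66 = 722.48
Index = 757.25 / 722.48 × 100 = 104.8126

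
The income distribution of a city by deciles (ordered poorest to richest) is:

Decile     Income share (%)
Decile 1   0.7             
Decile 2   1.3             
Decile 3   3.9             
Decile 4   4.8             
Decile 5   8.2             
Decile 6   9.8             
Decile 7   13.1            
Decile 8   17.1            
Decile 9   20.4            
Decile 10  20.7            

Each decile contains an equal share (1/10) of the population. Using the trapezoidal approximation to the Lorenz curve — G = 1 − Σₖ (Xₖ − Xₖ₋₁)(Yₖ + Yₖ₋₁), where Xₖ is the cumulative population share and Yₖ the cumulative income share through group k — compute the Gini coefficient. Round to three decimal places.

Cumulative income shares Yₖ: 0.0070, 0.0200, 0.0590, 0.1070, 0.1890, 0.2870, 0.4180, 0.5890, 0.7930, 1.0000
Σ (Xₖ−Xₖ₋₁)(Yₖ+Yₖ₋₁) = (1/10)(0.0070+0.0000) + (1/10)(0.0200+0.0070) + (1/10)(0.0590+0.0200) + (1/10)(0.1070+0.0590) + (1/10)(0.1890+0.1070) + (1/10)(0.2870+0.1890) + (1/10)(0.4180+0.2870) + (1/10)(0.5890+0.4180) + (1/10)(0.7930+0.5890) + (1/10)(1.0000+0.7930)
  = 0.0007 + 0.0027 + 0.0079 + 0.0166 + 0.0296 + 0.0476 + 0.0705 + 0.1007 + 0.1382 + 0.1793 = 0.5938
G = 1 − 0.5938 = 0.4062

0.406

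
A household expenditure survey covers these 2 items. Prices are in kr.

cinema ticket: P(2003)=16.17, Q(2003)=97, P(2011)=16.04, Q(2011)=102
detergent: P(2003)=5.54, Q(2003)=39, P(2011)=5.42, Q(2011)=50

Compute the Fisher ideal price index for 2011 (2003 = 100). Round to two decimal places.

99.02

Laspeyres component (base-period weights):
ΣP(2011)Q(2003) = 16.04×97 + 5.42×39 = 1555.88 + 211.38 = 1767.26
ΣP(2003)Q(2003) = 16.17×97 + 5.54×39 = 1568.49 + 216.06 = 1784.55
L = 1767.26 / 1784.55 × 100 = 99.0311
Paasche component (current-period weights):
ΣP(2011)Q(2011) = 16.04×102 + 5.42×50 = 1636.08 + 271 = 1907.08
ΣP(2003)Q(2011) = 16.17×102 + 5.54×50 = 1649.34 + 277 = 1926.34
P = 1907.08 / 1926.34 × 100 = 99.0002
Fisher = √(L × P) = √(99.0311 × 99.0002) = 99.0157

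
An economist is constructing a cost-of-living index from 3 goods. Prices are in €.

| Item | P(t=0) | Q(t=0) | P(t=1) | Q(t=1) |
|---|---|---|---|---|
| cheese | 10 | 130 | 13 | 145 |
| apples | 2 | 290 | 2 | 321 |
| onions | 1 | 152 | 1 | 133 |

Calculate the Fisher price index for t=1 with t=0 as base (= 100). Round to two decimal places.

119.37

Laspeyres component (base-period weights):
ΣP(t=1)Q(t=0) = 13×130 + 2×290 + 1×152 = 1690 + 580 + 152 = 2422
ΣP(t=0)Q(t=0) = 10×130 + 2×290 + 1×152 = 1300 + 580 + 152 = 2032
L = 2422 / 2032 × 100 = 119.1929
Paasche component (current-period weights):
ΣP(t=1)Q(t=1) = 13×145 + 2×321 + 1×133 = 1885 + 642 + 133 = 2660
ΣP(t=0)Q(t=1) = 10×145 + 2×321 + 1×133 = 1450 + 642 + 133 = 2225
P = 2660 / 2225 × 100 = 119.5506
Fisher = √(L × P) = √(119.1929 × 119.5506) = 119.3716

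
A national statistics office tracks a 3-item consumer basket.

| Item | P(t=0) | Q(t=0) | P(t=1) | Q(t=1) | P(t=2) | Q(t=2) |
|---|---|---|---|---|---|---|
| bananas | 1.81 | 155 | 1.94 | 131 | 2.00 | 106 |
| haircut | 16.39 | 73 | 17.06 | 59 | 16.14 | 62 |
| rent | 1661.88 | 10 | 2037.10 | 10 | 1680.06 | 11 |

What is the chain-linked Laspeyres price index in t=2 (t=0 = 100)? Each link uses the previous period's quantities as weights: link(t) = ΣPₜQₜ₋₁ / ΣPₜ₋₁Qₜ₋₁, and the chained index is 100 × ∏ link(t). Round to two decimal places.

Link t=0→t=1:
ΣP(t=1)Q(t=0) = 1.94×155 + 17.06×73 + 2037.10×10 = 300.7 + 1245.38 + 20371 = 21917.08
ΣP(t=0)Q(t=0) = 1.81×155 + 16.39×73 + 1661.88×10 = 280.55 + 1196.47 + 16618.8 = 18095.82
link = 21917.08/18095.82 = 1.211168
Link t=1→t=2:
ΣP(t=2)Q(t=1) = 2.00×131 + 16.14×59 + 1680.06×10 = 262 + 952.26 + 16800.6 = 18014.86
ΣP(t=1)Q(t=1) = 1.94×131 + 17.06×59 + 2037.10×10 = 254.14 + 1006.54 + 20371 = 21631.68
link = 18014.86/21631.68 = 0.832800
Chained index = 100 × 1.211168 × 0.832800 = 100.8661

100.87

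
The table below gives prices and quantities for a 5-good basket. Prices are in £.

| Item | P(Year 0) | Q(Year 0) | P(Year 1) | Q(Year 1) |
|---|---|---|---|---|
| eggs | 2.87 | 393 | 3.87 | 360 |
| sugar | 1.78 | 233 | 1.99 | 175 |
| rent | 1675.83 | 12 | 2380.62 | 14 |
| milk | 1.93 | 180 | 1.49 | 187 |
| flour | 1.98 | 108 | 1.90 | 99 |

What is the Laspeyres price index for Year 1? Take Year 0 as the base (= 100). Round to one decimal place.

139.7

Laspeyres price index uses base-period quantities as weights.
ΣP(Year 1)·Q(Year 0) = 3.87×393 + 1.99×233 + 2380.62×12 + 1.49×180 + 1.90×108 = 1520.91 + 463.67 + 28567.44 + 268.2 + 205.2 = 31025.42
ΣP(Year 0)·Q(Year 0) = 2.87×393 + 1.78×233 + 1675.83×12 + 1.93×180 + 1.98×108 = 1127.91 + 414.74 + 20109.96 + 347.4 + 213.84 = 22213.85
Index = 31025.42 / 22213.85 × 100 = 139.6670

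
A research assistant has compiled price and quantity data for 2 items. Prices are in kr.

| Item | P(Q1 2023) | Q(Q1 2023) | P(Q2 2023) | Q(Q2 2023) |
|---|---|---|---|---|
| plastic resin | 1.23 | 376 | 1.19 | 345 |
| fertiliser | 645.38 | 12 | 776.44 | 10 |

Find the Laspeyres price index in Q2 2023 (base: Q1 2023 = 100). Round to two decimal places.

Laspeyres price index uses base-period quantities as weights.
ΣP(Q2 2023)·Q(Q1 2023) = 1.19×376 + 776.44×12 = 447.44 + 9317.28 = 9764.72
ΣP(Q1 2023)·Q(Q1 2023) = 1.23×376 + 645.38×12 = 462.48 + 7744.56 = 8207.04
Index = 9764.72 / 8207.04 × 100 = 118.9798

118.98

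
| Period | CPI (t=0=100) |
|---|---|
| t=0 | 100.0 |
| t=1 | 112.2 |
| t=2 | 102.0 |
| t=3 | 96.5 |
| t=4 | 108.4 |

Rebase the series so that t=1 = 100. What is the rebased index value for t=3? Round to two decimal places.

Rebased(t=3) = 96.5 / 112.2 × 100 = 86.0071

86.01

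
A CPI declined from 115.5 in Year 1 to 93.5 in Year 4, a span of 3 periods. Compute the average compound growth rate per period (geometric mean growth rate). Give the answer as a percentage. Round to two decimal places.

Growth factor = (93.5/115.5)^(1/3) = (0.809524)^(1/3) = 0.931987
Growth rate = 0.931987 − 1 = -0.068013 = -6.8013%

-6.80%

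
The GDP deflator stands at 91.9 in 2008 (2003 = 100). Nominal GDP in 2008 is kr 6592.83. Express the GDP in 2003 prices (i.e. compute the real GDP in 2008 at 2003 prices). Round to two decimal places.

7173.92

Real = Nominal ÷ (Index/100) = 6592.83 ÷ (91.9/100)
     = 6592.83 ÷ 0.919 = 7173.9173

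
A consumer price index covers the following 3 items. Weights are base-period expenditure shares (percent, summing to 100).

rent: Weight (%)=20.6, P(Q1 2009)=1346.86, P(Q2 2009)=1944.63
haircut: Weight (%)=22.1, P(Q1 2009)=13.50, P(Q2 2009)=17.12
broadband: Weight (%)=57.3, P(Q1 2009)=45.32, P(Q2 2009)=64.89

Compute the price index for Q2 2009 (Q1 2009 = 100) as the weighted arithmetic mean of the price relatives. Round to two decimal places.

139.81

rent: 20.6 × (1944.63/1346.86) = 20.6 × 1.443825 = 29.7428
haircut: 22.1 × (17.12/13.50) = 22.1 × 1.268148 = 28.0261
broadband: 57.3 × (64.89/45.32) = 57.3 × 1.431818 = 82.0432
Index = Σ wᵢ·(p₁ᵢ/p₀ᵢ) = 29.7428 + 28.0261 + 82.0432 = 139.8120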